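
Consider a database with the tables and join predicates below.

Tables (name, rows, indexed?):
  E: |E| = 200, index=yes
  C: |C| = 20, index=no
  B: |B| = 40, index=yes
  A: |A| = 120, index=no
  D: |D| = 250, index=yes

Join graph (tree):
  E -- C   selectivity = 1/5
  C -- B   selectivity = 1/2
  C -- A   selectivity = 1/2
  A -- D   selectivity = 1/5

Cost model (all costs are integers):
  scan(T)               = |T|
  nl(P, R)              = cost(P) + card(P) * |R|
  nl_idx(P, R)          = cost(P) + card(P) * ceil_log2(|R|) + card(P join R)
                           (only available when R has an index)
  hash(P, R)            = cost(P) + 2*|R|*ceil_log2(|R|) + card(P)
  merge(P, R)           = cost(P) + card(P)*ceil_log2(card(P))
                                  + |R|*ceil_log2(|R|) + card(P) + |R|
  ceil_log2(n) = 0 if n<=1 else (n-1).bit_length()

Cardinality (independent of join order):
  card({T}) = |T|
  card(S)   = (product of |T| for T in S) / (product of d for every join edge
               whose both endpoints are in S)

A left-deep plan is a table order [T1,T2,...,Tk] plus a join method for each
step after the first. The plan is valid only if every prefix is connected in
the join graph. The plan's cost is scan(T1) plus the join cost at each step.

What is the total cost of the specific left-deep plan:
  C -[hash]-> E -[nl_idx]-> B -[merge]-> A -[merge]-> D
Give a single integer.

step 1: scan C: cost=20, card=20
step 2: join E via hash
    card(P join E) = 20*200/(5) = 800
    cost = 20 + 2*200*8 + 20 = 3240
step 3: join B via nl_idx
    card(P join B) = 800*40/(2) = 16000
    cost = 3240 + 800*6 + 16000 = 24040
step 4: join A via merge
    card(P join A) = 16000*120/(2) = 960000
    cost = 24040 + 16000*14 + 120*7 + 16000 + 120 = 265000
step 5: join D via merge
    card(P join D) = 960000*250/(5) = 48000000
    cost = 265000 + 960000*20 + 250*8 + 960000 + 250 = 20427250

20427250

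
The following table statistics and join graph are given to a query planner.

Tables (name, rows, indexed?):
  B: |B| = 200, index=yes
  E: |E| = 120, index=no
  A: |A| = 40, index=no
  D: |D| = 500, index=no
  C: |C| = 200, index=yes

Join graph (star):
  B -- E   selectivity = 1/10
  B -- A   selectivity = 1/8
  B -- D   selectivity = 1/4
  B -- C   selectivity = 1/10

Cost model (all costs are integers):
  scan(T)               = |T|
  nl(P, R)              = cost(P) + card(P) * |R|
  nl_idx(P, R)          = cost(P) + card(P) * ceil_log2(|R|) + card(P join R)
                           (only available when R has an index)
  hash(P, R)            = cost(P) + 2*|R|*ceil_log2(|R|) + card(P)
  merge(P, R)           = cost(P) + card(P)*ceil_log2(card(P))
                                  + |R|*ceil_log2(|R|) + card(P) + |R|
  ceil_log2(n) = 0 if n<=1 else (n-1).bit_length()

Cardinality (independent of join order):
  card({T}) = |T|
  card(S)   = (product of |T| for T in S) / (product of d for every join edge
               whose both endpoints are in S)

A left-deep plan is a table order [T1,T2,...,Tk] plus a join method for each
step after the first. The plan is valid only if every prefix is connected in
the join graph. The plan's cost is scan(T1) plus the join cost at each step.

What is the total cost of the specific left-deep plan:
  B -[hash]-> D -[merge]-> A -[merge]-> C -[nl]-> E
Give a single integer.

302661480

step 1: scan B: cost=200, card=200
step 2: join D via hash
    card(P join D) = 200*500/(4) = 25000
    cost = 200 + 2*500*9 + 200 = 9400
step 3: join A via merge
    card(P join A) = 25000*40/(8) = 125000
    cost = 9400 + 25000*15 + 40*6 + 25000 + 40 = 409680
step 4: join C via merge
    card(P join C) = 125000*200/(10) = 2500000
    cost = 409680 + 125000*17 + 200*8 + 125000 + 200 = 2661480
step 5: join E via nl
    card(P join E) = 2500000*120/(10) = 30000000
    cost = 2661480 + 2500000*120 = 302661480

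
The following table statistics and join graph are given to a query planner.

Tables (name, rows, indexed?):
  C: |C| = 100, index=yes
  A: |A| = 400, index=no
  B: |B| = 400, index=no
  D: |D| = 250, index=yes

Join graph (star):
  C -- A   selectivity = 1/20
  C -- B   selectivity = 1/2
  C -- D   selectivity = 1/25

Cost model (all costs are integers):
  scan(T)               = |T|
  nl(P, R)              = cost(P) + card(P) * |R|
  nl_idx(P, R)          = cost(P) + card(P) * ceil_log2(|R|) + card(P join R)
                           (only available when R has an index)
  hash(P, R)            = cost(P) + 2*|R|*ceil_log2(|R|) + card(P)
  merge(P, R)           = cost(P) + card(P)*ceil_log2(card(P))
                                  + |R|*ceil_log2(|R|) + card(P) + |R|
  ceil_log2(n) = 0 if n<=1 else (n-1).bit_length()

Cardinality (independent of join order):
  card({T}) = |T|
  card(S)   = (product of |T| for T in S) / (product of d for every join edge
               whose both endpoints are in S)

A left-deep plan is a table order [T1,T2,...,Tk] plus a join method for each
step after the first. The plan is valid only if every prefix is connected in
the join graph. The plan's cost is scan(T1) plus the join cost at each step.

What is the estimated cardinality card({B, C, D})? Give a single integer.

200000

Tables in S: B(400), C(100), D(250)
Edges inside S: C-B(d=2), C-D(d=25)
numerator = 400 * 100 * 250 = 10000000
denominator = 2 * 25 = 50
card(S) = 10000000 / 50 = 200000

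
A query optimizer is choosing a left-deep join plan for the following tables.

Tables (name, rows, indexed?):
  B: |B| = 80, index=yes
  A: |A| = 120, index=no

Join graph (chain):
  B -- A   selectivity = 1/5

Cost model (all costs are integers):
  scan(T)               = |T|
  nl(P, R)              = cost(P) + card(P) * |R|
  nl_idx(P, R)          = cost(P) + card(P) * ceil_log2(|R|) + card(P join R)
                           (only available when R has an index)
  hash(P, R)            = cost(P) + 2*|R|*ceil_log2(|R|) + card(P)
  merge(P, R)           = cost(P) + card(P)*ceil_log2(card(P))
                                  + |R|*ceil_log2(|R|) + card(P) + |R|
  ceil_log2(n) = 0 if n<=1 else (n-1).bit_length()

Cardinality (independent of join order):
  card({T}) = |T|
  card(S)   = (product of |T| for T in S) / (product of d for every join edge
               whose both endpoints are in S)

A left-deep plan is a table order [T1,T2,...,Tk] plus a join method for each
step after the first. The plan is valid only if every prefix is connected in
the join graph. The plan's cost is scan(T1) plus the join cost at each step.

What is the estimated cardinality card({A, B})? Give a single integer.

1920

Tables in S: A(120), B(80)
Edges inside S: B-A(d=5)
numerator = 120 * 80 = 9600
denominator = 5 = 5
card(S) = 9600 / 5 = 1920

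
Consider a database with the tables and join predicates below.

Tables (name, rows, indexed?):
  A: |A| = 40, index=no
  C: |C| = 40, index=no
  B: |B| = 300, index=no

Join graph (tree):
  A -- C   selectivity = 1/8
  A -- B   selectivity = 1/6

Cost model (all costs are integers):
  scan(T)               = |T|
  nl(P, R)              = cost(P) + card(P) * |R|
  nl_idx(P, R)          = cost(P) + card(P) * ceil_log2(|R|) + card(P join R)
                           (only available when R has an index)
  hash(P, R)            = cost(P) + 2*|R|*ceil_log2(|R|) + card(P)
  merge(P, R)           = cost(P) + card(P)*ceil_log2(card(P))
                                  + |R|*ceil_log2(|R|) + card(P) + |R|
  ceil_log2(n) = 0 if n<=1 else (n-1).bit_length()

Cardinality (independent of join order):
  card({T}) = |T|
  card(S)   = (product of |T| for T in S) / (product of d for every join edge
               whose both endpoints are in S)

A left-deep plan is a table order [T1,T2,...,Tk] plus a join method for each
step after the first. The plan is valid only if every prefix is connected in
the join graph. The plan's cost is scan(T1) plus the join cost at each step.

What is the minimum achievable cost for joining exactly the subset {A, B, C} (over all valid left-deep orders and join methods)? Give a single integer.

3560

Selinger DP over subsets of {A,B,C}:
  {A}: scan cost=40, card=40
  {C}: scan cost=40, card=40
  {B}: scan cost=300, card=300
  {AC}: card=200; try (C,hash)→560, (A,hash)→560, (C,merge)→600, (A,merge)→600, (C,nl)→1640, (A,nl)→1640; best=560 via (C,hash)
  {AB}: card=2000; try (A,hash)→1080, (B,merge)→3320, (A,merge)→3580, (B,hash)→5480, (B,nl)→12040, (A,nl)→12300; best=1080 via (A,hash)
  {ABC}: card=10000; try (C,hash)→3560, (B,merge)→5360, (B,hash)→6160, (C,merge)→25360, (B,nl)→60560, (C,nl)→81080; best=3560 via (C,hash)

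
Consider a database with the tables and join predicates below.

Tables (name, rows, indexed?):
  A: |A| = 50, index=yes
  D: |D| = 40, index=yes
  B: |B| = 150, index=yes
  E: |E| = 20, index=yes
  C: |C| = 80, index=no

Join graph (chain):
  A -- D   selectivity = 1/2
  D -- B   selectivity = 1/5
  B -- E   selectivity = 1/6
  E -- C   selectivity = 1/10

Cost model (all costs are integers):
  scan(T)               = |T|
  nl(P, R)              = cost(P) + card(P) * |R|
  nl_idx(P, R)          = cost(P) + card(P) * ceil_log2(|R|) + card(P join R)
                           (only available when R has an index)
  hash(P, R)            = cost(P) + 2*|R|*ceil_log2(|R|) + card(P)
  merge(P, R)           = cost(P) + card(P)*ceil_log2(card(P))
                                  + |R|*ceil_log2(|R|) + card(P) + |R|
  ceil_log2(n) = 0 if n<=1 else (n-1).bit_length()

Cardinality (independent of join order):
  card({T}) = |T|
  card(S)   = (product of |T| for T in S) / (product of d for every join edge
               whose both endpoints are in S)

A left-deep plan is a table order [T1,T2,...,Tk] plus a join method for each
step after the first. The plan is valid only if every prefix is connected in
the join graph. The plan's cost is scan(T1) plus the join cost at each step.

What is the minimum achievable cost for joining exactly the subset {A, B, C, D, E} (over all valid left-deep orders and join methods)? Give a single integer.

Selinger DP over subsets of {A,B,C,D,E}:
  {A}: scan cost=50, card=50
  {D}: scan cost=40, card=40
  {B}: scan cost=150, card=150
  {E}: scan cost=20, card=20
  {C}: scan cost=80, card=80
  {AD}: card=1000; try (D,hash)→580, (A,merge)→670, (D,merge)→680, (A,hash)→680, (A,nl_idx)→1280, (D,nl_idx)→1350 …(+2); best=580 via (D,hash)
  {BD}: card=1200; try (D,hash)→780, (B,nl_idx)→1560, (B,merge)→1670, (D,merge)→1780, (D,nl_idx)→2250, (B,hash)→2480 …(+2); best=780 via (D,hash)
  {BE}: card=500; try (E,hash)→500, (B,nl_idx)→680, (E,nl_idx)→1400, (B,merge)→1490, (E,merge)→1620, (B,hash)→2440 …(+2); best=500 via (E,hash)
  {CE}: card=160; try (E,hash)→360, (E,nl_idx)→640, (C,merge)→780, (E,merge)→840, (C,hash)→1160, (C,nl)→1620 …(+1); best=360 via (E,hash)
  {ABD}: card=30000; try (A,hash)→2580, (B,hash)→3980, (B,merge)→12930, (A,merge)→15530, (A,nl_idx)→37980, (B,nl_idx)→38580 …(+2); best=2580 via (A,hash)
  {BDE}: card=4000; try (D,hash)→1480, (E,hash)→2180, (D,merge)→5780, (D,nl_idx)→7500, (E,nl_idx)→10780, (E,merge)→15300 …(+2); best=1480 via (D,hash)
  {BCE}: card=4000; try (C,hash)→2120, (B,hash)→2920, (B,merge)→3150, (B,nl_idx)→5640, (C,merge)→6140, (B,nl)→24360 …(+1); best=2120 via (C,hash)
  {ABDE}: card=100000; try (A,hash)→6080, (E,hash)→32780, (A,merge)→53830, (A,nl_idx)→125480, (A,nl)→201480, (E,nl_idx)→252580 …(+2); best=6080 via (A,hash)
  {BCDE}: card=32000; try (D,hash)→6600, (C,hash)→6600, (C,merge)→54120, (D,merge)→54400, (D,nl_idx)→58120, (D,nl)→162120 …(+1); best=6600 via (D,hash)
  {ABCDE}: card=800000; try (A,hash)→39200, (C,hash)→107200, (A,merge)→518950, (A,nl_idx)→998600, (A,nl)→1606600, (C,merge)→1806720 …(+1); best=39200 via (A,hash)

39200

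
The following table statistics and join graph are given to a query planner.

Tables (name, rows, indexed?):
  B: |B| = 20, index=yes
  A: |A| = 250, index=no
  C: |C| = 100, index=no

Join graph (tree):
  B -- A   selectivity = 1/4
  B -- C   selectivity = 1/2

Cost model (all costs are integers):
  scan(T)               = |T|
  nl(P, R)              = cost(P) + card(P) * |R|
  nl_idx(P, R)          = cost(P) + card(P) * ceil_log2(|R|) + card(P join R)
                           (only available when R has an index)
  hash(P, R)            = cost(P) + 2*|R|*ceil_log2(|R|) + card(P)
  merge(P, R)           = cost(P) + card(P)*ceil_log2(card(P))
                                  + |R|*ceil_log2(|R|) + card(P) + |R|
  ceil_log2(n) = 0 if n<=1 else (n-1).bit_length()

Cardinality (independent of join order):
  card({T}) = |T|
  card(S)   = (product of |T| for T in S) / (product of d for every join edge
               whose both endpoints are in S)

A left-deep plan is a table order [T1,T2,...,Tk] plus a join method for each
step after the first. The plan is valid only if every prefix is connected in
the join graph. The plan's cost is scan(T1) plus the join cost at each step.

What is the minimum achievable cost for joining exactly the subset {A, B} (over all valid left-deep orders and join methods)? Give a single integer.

Selinger DP over subsets of {A,B}:
  {B}: scan cost=20, card=20
  {A}: scan cost=250, card=250
  {AB}: card=1250; try (B,hash)→700, (A,merge)→2390, (B,merge)→2620, (B,nl_idx)→2750, (A,hash)→4040, (A,nl)→5020 …(+1); best=700 via (B,hash)

700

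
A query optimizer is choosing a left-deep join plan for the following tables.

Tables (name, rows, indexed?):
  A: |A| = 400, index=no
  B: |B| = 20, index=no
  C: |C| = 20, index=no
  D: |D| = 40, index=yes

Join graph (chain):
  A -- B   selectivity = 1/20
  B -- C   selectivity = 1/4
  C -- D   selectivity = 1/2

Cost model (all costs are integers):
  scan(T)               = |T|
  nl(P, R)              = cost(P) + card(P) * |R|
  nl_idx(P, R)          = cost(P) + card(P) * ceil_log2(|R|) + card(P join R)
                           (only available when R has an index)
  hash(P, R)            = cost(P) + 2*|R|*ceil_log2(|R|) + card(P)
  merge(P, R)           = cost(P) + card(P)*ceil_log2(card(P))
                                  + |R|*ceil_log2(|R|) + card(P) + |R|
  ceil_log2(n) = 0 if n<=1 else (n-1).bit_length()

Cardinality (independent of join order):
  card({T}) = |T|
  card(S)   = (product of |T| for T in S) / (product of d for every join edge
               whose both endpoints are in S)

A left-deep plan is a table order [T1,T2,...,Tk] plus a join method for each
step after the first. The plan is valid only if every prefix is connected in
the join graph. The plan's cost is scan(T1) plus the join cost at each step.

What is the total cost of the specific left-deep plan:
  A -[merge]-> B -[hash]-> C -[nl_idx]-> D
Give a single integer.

57120

step 1: scan A: cost=400, card=400
step 2: join B via merge
    card(P join B) = 400*20/(20) = 400
    cost = 400 + 400*9 + 20*5 + 400 + 20 = 4520
step 3: join C via hash
    card(P join C) = 400*20/(4) = 2000
    cost = 4520 + 2*20*5 + 400 = 5120
step 4: join D via nl_idx
    card(P join D) = 2000*40/(2) = 40000
    cost = 5120 + 2000*6 + 40000 = 57120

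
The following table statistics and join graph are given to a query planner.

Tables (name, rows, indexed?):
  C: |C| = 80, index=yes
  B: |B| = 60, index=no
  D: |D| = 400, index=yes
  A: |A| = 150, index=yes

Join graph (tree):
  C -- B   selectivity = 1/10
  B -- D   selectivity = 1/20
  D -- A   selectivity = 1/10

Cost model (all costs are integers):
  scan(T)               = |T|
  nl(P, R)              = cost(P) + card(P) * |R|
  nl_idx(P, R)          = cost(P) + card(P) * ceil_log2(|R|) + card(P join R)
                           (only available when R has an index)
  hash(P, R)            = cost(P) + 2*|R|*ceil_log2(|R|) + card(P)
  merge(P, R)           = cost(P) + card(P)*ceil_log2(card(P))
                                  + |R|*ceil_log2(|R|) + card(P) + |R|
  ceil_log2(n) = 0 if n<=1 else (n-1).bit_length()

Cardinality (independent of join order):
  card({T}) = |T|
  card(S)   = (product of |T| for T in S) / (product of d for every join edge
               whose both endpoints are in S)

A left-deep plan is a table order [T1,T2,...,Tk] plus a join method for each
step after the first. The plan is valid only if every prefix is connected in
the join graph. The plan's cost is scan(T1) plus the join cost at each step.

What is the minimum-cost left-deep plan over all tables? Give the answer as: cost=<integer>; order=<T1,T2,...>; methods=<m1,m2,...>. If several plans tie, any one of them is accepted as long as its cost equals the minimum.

Selinger DP (subsets sized 1..n):
  {C}: scan cost=80, card=80
  {B}: scan cost=60, card=60
  {D}: scan cost=400, card=400
  {A}: scan cost=150, card=150
  {BC}: card=480; try (B,hash)→880, (C,nl_idx)→960, (C,merge)→1120, (B,merge)→1140, (C,hash)→1240, (C,nl)→4860 …(+1); best=880 via (B,hash)
  {BD}: card=1200; try (B,hash)→1520, (D,nl_idx)→1800, (D,merge)→4480, (B,merge)→4820, (D,hash)→7320, (D,nl)→24060 …(+1); best=1520 via (B,hash)
  {AD}: card=6000; try (A,hash)→3200, (D,merge)→5500, (A,merge)→5750, (D,hash)→7500, (D,nl_idx)→7500, (A,nl_idx)→9600 …(+2); best=3200 via (A,hash)
  {BCD}: card=9600; try (C,hash)→3840, (D,hash)→8560, (D,merge)→9680, (D,nl_idx)→14800, (C,merge)→16560, (C,nl_idx)→19520 …(+2); best=3840 via (C,hash)
  {ABD}: card=18000; try (A,hash)→5120, (B,hash)→9920, (A,merge)→17270, (A,nl_idx)→29120, (B,merge)→87620, (A,nl)→181520 …(+1); best=5120 via (A,hash)
  {ABCD}: card=144000; try (A,hash)→15840, (C,hash)→24240, (A,merge)→149190, (A,nl_idx)→224640, (C,nl_idx)→275120, (C,merge)→293760 …(+2); best=15840 via (A,hash)

cost=15840; order=D,B,C,A; methods=hash,hash,hash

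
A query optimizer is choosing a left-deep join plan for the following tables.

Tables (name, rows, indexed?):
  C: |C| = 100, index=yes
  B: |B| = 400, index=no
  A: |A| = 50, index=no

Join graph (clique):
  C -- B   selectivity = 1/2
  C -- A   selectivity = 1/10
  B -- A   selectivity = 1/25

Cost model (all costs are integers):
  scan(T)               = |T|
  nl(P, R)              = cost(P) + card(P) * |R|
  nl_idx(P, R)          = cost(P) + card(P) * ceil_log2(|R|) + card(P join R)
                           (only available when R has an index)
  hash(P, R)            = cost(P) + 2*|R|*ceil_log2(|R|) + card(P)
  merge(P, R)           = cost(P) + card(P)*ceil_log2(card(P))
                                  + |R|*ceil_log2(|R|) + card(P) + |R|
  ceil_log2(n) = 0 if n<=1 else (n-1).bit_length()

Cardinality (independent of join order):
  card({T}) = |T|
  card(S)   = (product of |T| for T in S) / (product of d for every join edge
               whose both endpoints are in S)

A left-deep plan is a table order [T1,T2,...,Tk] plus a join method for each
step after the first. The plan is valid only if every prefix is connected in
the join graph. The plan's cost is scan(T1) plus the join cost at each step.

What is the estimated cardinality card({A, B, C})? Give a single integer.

4000

Tables in S: A(50), B(400), C(100)
Edges inside S: C-B(d=2), C-A(d=10), B-A(d=25)
numerator = 50 * 400 * 100 = 2000000
denominator = 2 * 10 * 25 = 500
card(S) = 2000000 / 500 = 4000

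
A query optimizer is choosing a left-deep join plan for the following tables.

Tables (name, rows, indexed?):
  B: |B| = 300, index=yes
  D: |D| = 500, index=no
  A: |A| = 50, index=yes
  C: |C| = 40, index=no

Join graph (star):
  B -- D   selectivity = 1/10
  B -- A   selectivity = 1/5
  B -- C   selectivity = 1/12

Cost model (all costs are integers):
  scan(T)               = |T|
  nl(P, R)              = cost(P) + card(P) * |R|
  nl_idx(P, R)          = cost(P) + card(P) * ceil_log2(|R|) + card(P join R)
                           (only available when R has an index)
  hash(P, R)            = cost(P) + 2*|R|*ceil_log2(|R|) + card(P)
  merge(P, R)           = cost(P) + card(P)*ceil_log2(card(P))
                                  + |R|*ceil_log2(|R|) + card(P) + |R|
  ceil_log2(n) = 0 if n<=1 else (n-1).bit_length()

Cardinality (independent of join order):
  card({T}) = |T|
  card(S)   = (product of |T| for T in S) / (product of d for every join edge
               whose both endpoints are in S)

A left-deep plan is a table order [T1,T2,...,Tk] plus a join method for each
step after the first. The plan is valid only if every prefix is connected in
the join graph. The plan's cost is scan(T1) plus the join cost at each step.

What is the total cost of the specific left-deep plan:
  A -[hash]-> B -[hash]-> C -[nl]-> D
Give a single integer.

5008980

step 1: scan A: cost=50, card=50
step 2: join B via hash
    card(P join B) = 50*300/(5) = 3000
    cost = 50 + 2*300*9 + 50 = 5500
step 3: join C via hash
    card(P join C) = 3000*40/(12) = 10000
    cost = 5500 + 2*40*6 + 3000 = 8980
step 4: join D via nl
    card(P join D) = 10000*500/(10) = 500000
    cost = 8980 + 10000*500 = 5008980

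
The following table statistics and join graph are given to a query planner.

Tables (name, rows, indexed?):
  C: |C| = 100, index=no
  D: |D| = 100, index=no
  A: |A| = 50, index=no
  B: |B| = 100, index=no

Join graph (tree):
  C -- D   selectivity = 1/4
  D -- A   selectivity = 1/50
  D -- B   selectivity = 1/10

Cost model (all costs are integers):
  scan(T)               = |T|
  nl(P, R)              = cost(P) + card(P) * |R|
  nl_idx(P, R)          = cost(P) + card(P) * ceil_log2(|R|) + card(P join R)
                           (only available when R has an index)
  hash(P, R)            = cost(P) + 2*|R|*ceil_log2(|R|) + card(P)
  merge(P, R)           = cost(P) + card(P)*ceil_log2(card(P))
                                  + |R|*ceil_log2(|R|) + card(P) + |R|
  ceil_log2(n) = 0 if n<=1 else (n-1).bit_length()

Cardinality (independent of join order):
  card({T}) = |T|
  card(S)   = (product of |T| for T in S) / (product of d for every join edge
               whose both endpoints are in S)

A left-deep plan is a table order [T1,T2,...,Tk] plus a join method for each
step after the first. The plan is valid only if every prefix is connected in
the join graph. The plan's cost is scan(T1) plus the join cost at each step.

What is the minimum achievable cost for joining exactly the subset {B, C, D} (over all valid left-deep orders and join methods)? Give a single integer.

4000

Selinger DP over subsets of {B,C,D}:
  {C}: scan cost=100, card=100
  {D}: scan cost=100, card=100
  {B}: scan cost=100, card=100
  {CD}: card=2500; try (D,hash)→1600, (C,hash)→1600, (D,merge)→1700, (C,merge)→1700, (D,nl)→10100, (C,nl)→10100; best=1600 via (D,hash)
  {BD}: card=1000; try (D,hash)→1600, (B,hash)→1600, (D,merge)→1700, (B,merge)→1700, (D,nl)→10100, (B,nl)→10100; best=1600 via (D,hash)
  {BCD}: card=25000; try (C,hash)→4000, (B,hash)→5500, (C,merge)→13400, (B,merge)→34900, (C,nl)→101600, (B,nl)→251600; best=4000 via (C,hash)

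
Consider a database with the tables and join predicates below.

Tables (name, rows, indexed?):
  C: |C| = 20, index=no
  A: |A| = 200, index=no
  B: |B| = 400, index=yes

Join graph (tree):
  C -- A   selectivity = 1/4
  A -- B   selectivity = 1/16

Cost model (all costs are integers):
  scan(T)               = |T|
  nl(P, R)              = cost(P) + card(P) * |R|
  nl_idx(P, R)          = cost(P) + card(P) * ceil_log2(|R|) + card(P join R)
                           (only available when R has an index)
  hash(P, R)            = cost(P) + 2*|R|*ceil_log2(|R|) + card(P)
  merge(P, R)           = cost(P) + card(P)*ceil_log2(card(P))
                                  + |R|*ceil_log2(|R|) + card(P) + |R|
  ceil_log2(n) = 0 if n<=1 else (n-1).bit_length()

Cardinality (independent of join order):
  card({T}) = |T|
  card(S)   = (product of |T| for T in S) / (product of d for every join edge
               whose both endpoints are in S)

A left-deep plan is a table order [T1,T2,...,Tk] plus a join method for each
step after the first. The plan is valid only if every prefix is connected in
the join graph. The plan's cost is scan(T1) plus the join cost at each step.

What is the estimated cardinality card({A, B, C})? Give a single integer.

Tables in S: A(200), B(400), C(20)
Edges inside S: C-A(d=4), A-B(d=16)
numerator = 200 * 400 * 20 = 1600000
denominator = 4 * 16 = 64
card(S) = 1600000 / 64 = 25000

25000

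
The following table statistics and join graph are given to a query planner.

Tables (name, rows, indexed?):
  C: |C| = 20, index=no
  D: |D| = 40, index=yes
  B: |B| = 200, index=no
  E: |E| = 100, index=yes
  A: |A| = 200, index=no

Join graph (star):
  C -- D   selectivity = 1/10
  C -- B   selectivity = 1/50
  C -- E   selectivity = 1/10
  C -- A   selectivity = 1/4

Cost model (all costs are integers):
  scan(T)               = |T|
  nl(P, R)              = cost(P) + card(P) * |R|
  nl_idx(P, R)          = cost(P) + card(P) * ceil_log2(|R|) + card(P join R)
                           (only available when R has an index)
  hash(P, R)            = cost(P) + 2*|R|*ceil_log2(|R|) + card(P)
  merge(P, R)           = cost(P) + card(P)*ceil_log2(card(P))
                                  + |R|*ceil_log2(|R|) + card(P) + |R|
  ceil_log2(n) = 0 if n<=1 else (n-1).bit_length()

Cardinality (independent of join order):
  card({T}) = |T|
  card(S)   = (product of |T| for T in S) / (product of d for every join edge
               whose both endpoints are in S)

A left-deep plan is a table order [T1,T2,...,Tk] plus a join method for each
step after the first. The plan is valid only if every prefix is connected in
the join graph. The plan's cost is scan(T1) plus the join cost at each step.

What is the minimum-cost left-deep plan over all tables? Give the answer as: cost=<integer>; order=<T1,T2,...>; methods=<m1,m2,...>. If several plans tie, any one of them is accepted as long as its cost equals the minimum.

Selinger DP (subsets sized 1..n):
  {C}: scan cost=20, card=20
  {D}: scan cost=40, card=40
  {B}: scan cost=200, card=200
  {E}: scan cost=100, card=100
  {A}: scan cost=200, card=200
  {CD}: card=80; try (D,nl_idx)→220, (C,hash)→280, (D,merge)→420, (C,merge)→440, (D,hash)→520, (D,nl)→820 …(+1); best=220 via (D,nl_idx)
  {BC}: card=80; try (C,hash)→600, (B,merge)→1940, (C,merge)→2120, (B,hash)→3240, (B,nl)→4020, (C,nl)→4200; best=600 via (C,hash)
  {CE}: card=200; try (E,nl_idx)→360, (C,hash)→400, (E,merge)→940, (C,merge)→1020, (E,hash)→1440, (E,nl)→2020 …(+1); best=360 via (E,nl_idx)
  {AC}: card=1000; try (C,hash)→600, (A,merge)→1940, (C,merge)→2120, (A,hash)→3240, (A,nl)→4020, (C,nl)→4200; best=600 via (C,hash)
  {BCD}: card=320; try (D,hash)→1160, (D,nl_idx)→1400, (D,merge)→1520, (B,merge)→2660, (B,hash)→3500, (D,nl)→3800 …(+1); best=1160 via (D,hash)
  {CDE}: card=800; try (D,hash)→1040, (E,nl_idx)→1580, (E,merge)→1660, (E,hash)→1700, (D,nl_idx)→2360, (D,merge)→2440 …(+2); best=1040 via (D,hash)
  {ACD}: card=4000; try (D,hash)→2080, (A,merge)→2660, (A,hash)→3500, (D,nl_idx)→10600, (D,merge)→11880, (A,nl)→16220 …(+1); best=2080 via (D,hash)
  {BCE}: card=800; try (E,nl_idx)→1960, (E,merge)→2040, (E,hash)→2080, (B,hash)→3760, (B,merge)→3960, (E,nl)→8600 …(+1); best=1960 via (E,nl_idx)
  {ABC}: card=4000; try (A,merge)→3040, (A,hash)→3880, (B,hash)→4800, (B,merge)→13400, (A,nl)→16600, (B,nl)→200600; best=3040 via (A,merge)
  {ACE}: card=10000; try (E,hash)→3000, (A,hash)→3760, (A,merge)→3960, (E,merge)→12400, (E,nl_idx)→17600, (A,nl)→40360 …(+1); best=3000 via (E,hash)
  {BCDE}: card=3200; try (E,hash)→2880, (D,hash)→3240, (B,hash)→5040, (E,merge)→5160, (E,nl_idx)→6600, (D,nl_idx)→9960 …(+5); best=2880 via (E,hash)
  {ABCD}: card=16000; try (A,hash)→4680, (A,merge)→6160, (D,hash)→7520, (B,hash)→9280, (D,nl_idx)→43040, (D,merge)→55320 …(+4); best=4680 via (A,hash)
  {ACDE}: card=40000; try (A,hash)→5040, (E,hash)→7480, (A,merge)→11640, (D,hash)→13480, (E,merge)→54880, (E,nl_idx)→70080 …(+5); best=5040 via (A,hash)
  {ABCE}: card=40000; try (A,hash)→5960, (E,hash)→8440, (A,merge)→12560, (B,hash)→16200, (E,merge)→55840, (E,nl_idx)→71040 …(+4); best=5960 via (A,hash)
  {ABCDE}: card=160000; try (A,hash)→9280, (E,hash)→22080, (A,merge)→46280, (D,hash)→46440, (B,hash)→48240, (E,merge)→245480 …(+8); best=9280 via (A,hash)

cost=9280; order=B,C,D,E,A; methods=hash,hash,hash,hash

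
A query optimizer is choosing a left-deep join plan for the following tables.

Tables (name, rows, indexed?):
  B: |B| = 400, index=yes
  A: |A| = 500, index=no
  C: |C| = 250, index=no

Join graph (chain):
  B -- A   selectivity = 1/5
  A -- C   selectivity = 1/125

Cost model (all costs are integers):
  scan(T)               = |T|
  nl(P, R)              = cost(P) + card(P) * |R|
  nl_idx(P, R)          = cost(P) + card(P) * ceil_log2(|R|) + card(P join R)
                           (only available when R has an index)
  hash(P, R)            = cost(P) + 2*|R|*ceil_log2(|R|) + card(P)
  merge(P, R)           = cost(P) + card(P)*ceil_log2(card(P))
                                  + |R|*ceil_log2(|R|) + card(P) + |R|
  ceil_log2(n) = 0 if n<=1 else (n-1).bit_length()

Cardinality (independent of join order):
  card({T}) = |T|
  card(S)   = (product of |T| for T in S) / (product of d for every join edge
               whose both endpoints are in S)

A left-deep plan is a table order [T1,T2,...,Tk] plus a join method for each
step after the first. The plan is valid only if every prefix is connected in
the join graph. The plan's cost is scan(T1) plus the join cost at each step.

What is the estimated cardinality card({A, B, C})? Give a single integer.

Tables in S: A(500), B(400), C(250)
Edges inside S: B-A(d=5), A-C(d=125)
numerator = 500 * 400 * 250 = 50000000
denominator = 5 * 125 = 625
card(S) = 50000000 / 625 = 80000

80000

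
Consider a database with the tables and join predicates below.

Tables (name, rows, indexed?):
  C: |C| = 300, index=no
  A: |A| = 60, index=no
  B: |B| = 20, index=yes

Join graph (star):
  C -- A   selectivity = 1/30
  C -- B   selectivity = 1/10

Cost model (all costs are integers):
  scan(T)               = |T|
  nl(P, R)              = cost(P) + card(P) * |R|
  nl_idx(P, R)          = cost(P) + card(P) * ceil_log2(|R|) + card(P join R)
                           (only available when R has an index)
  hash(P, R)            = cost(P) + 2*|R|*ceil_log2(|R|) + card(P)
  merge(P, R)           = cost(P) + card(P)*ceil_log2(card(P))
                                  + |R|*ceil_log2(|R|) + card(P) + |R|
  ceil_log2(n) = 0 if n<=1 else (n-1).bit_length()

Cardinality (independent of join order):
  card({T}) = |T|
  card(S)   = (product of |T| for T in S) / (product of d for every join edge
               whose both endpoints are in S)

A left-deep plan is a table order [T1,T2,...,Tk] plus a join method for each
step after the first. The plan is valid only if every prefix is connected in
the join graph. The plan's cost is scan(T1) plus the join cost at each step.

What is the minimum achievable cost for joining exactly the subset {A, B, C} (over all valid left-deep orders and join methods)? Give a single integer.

Selinger DP over subsets of {A,B,C}:
  {C}: scan cost=300, card=300
  {A}: scan cost=60, card=60
  {B}: scan cost=20, card=20
  {AC}: card=600; try (A,hash)→1320, (C,merge)→3480, (A,merge)→3720, (C,hash)→5520, (C,nl)→18060, (A,nl)→18300; best=1320 via (A,hash)
  {BC}: card=600; try (B,hash)→800, (B,nl_idx)→2400, (C,merge)→3140, (B,merge)→3420, (C,hash)→5440, (C,nl)→6020 …(+1); best=800 via (B,hash)
  {ABC}: card=1200; try (B,hash)→2120, (A,hash)→2120, (B,nl_idx)→5520, (A,merge)→7820, (B,merge)→8040, (B,nl)→13320 …(+1); best=2120 via (B,hash)

2120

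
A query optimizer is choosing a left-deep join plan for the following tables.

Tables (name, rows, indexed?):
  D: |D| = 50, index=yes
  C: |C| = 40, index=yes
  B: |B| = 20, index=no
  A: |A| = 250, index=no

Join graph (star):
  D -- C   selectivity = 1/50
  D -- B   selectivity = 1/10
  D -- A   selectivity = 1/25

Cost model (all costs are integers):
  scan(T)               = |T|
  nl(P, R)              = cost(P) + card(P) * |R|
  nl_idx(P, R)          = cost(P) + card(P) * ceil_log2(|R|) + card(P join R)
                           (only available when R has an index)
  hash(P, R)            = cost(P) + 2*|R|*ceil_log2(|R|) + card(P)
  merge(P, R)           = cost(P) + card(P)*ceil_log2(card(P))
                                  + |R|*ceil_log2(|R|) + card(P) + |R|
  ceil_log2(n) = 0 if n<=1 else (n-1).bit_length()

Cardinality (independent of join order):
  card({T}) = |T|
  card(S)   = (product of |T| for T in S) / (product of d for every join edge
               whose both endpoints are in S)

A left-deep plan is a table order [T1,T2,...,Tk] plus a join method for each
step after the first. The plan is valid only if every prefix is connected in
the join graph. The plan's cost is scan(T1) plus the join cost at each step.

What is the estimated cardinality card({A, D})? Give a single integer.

Tables in S: A(250), D(50)
Edges inside S: D-A(d=25)
numerator = 250 * 50 = 12500
denominator = 25 = 25
card(S) = 12500 / 25 = 500

500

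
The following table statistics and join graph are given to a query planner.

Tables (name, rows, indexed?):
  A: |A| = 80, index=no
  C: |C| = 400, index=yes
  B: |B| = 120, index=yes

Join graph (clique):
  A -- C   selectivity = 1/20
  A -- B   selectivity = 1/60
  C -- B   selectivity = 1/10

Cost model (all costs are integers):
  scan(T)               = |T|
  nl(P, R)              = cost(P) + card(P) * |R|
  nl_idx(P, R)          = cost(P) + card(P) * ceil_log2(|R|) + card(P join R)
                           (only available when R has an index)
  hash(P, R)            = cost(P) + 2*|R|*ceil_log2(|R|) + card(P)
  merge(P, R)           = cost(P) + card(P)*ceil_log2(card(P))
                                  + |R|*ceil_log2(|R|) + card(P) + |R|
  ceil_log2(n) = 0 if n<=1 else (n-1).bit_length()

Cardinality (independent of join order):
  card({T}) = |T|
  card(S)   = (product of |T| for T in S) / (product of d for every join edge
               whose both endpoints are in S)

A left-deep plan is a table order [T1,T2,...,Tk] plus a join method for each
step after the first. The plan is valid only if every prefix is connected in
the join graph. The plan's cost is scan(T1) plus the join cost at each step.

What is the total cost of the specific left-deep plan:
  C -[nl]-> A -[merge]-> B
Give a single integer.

step 1: scan C: cost=400, card=400
step 2: join A via nl
    card(P join A) = 400*80/(20) = 1600
    cost = 400 + 400*80 = 32400
step 3: join B via merge
    card(P join B) = 1600*120/(60*10) = 320
    cost = 32400 + 1600*11 + 120*7 + 1600 + 120 = 52560

52560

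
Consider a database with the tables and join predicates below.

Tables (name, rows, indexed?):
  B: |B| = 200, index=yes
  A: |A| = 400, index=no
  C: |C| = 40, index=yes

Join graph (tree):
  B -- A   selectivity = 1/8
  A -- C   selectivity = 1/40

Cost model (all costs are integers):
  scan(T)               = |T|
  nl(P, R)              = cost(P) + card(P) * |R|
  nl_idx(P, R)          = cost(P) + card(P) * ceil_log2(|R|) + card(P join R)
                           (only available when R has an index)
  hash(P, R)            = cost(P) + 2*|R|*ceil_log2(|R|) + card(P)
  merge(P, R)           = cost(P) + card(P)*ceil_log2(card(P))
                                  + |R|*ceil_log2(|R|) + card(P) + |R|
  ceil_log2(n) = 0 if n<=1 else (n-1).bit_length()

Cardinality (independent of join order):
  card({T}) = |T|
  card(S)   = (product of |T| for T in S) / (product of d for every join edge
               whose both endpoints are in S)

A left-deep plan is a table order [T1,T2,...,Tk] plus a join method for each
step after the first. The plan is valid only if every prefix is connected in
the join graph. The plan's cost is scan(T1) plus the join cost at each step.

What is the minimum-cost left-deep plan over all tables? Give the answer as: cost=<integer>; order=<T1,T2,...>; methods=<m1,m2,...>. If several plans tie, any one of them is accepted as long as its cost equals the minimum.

Selinger DP (subsets sized 1..n):
  {B}: scan cost=200, card=200
  {A}: scan cost=400, card=400
  {C}: scan cost=40, card=40
  {AB}: card=10000; try (B,hash)→4000, (A,merge)→6000, (B,merge)→6200, (A,hash)→7600, (B,nl_idx)→13600, (A,nl)→80200 …(+1); best=4000 via (B,hash)
  {AC}: card=400; try (C,hash)→1280, (C,nl_idx)→3200, (A,merge)→4320, (C,merge)→4680, (A,hash)→7280, (A,nl)→16040 …(+1); best=1280 via (C,hash)
  {ABC}: card=10000; try (B,hash)→4880, (B,merge)→7080, (C,hash)→14480, (B,nl_idx)→14480, (C,nl_idx)→74000, (B,nl)→81280 …(+2); best=4880 via (B,hash)

cost=4880; order=A,C,B; methods=hash,hash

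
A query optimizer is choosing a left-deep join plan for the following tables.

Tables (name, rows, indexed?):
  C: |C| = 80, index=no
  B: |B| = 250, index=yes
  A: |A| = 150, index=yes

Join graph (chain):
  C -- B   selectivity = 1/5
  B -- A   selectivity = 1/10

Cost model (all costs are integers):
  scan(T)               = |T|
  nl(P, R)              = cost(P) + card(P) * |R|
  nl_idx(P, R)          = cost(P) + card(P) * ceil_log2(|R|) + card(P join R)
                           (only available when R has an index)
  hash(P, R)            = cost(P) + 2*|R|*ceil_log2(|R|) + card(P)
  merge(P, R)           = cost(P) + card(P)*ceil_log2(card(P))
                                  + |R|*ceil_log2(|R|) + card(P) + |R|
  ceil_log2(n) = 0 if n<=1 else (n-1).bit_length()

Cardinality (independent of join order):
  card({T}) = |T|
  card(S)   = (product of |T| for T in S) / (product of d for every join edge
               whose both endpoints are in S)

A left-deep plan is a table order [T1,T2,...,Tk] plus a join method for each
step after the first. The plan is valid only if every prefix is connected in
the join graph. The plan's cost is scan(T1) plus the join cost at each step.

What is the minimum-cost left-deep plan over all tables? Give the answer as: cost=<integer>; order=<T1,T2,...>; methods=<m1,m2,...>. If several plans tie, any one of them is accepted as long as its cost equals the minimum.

cost=7770; order=B,A,C; methods=hash,hash

Selinger DP (subsets sized 1..n):
  {C}: scan cost=80, card=80
  {B}: scan cost=250, card=250
  {A}: scan cost=150, card=150
  {BC}: card=4000; try (C,hash)→1620, (B,merge)→2970, (C,merge)→3140, (B,hash)→4160, (B,nl_idx)→4720, (B,nl)→20080 …(+1); best=1620 via (C,hash)
  {AB}: card=3750; try (A,hash)→2900, (B,merge)→3750, (A,merge)→3850, (B,hash)→4300, (B,nl_idx)→5100, (A,nl_idx)→6000 …(+2); best=2900 via (A,hash)
  {ABC}: card=60000; try (C,hash)→7770, (A,hash)→8020, (C,merge)→52290, (A,merge)→54970, (A,nl_idx)→93620, (C,nl)→302900 …(+1); best=7770 via (C,hash)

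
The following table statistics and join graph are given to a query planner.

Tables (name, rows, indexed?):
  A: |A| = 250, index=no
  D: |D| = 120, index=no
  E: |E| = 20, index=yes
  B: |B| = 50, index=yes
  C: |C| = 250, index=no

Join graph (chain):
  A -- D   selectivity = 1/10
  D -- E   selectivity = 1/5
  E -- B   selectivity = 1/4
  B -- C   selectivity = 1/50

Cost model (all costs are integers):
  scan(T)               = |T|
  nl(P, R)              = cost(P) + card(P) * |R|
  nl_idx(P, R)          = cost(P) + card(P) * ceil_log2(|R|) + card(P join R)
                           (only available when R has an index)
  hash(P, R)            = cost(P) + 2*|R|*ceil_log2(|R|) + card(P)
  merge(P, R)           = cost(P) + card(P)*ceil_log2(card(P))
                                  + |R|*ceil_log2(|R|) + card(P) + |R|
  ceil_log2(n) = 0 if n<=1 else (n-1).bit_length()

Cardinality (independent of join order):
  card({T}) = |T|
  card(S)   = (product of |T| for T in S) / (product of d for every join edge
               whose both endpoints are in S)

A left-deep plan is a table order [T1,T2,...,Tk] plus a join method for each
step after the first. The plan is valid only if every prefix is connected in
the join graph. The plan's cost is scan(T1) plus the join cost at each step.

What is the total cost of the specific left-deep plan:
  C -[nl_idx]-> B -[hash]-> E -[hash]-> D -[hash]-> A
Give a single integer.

39380

step 1: scan C: cost=250, card=250
step 2: join B via nl_idx
    card(P join B) = 250*50/(50) = 250
    cost = 250 + 250*6 + 250 = 2000
step 3: join E via hash
    card(P join E) = 250*20/(4) = 1250
    cost = 2000 + 2*20*5 + 250 = 2450
step 4: join D via hash
    card(P join D) = 1250*120/(5) = 30000
    cost = 2450 + 2*120*7 + 1250 = 5380
step 5: join A via hash
    card(P join A) = 30000*250/(10) = 750000
    cost = 5380 + 2*250*8 + 30000 = 39380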